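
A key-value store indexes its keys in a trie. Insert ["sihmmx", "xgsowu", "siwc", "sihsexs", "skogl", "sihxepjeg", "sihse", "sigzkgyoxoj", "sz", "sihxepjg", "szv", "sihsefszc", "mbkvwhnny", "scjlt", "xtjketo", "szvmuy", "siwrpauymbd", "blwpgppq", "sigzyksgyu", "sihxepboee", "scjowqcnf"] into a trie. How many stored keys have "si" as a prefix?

11

Filter for entries beginning with "si":
Matches: "sigzkgyoxoj", "sigzyksgyu", "sihmmx", "sihse", "sihsefszc", "sihsexs", "sihxepboee", "sihxepjeg", "sihxepjg", "siwc", "siwrpauymbd"
Count: 11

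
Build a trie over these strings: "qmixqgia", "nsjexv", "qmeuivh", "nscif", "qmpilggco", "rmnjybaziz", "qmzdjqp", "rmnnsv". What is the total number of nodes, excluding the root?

47

Count nodes per top-level branch (shared prefixes stored once):
  'n'-branch (nscif, nsjexv): 9 nodes
  'q'-branch (qmeuivh, qmixqgia, qmpilggco, qmzdjqp): 25 nodes
  'r'-branch (rmnjybaziz, rmnnsv): 13 nodes
Sum: 47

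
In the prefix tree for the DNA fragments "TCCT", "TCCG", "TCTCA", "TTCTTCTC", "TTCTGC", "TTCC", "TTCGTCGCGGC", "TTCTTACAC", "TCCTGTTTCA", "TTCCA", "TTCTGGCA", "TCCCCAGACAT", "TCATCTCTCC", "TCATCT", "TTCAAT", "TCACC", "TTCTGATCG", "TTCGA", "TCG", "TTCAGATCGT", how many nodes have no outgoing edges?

17

Leaves are exactly the stored words that no other stored word extends.
Those words: "TCACC", "TCATCTCTCC", "TCCCCAGACAT", "TCCG", "TCCTGTTTCA", "TCG", "TCTCA", "TTCAAT", "TTCAGATCGT", "TTCCA", "TTCGA", "TTCGTCGCGGC", "TTCTGATCG", "TTCTGC", "TTCTGGCA", "TTCTTACAC", "TTCTTCTC"
Leaf count: 17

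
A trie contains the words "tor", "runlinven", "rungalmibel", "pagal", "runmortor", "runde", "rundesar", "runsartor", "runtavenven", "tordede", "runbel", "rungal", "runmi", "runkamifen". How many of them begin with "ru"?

11

Filter for entries beginning with "ru":
Matches: "runbel", "runde", "rundesar", "rungal", "rungalmibel", "runkamifen", "runlinven", "runmi", "runmortor", "runsartor", "runtavenven"
Count: 11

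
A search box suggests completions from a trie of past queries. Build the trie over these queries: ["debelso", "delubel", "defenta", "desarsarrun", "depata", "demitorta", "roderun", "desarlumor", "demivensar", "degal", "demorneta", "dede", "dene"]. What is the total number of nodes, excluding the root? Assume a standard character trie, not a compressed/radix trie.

For each word, the new-node count is its length minus the longest prefix already in the trie:
  "debelso" → 7 new (d, e, b, e, l, s, o)
  "delubel" → prefix "de" already present; 5 new (l, u, b, e, l)
  "defenta" → prefix "de" already present; 5 new (f, e, n, t, a)
  "desarsarrun" → prefix "de" already present; 9 new (s, a, r, s, a, r, r, u, n)
  "depata" → prefix "de" already present; 4 new (p, a, t, a)
  "demitorta" → prefix "de" already present; 7 new (m, i, t, o, r, t, a)
  "roderun" → 7 new (r, o, d, e, r, u, n)
  "desarlumor" → prefix "desar" already present; 5 new (l, u, m, o, r)
  "demivensar" → prefix "demi" already present; 6 new (v, e, n, s, a, r)
  "degal" → prefix "de" already present; 3 new (g, a, l)
  "demorneta" → prefix "dem" already present; 6 new (o, r, n, e, t, a)
  "dede" → prefix "de" already present; 2 new (d, e)
  "dene" → prefix "de" already present; 2 new (n, e)
Total nodes = 7 + 5 + 5 + 9 + 4 + 7 + 7 + 5 + 6 + 3 + 6 + 2 + 2 = 68

68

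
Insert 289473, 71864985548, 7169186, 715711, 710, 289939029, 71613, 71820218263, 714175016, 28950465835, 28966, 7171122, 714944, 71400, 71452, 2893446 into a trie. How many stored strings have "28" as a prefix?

Traverse to the node for "28", then collect every word in that subtree.
Words under "28": 2893446, 289473, 28950465835, 28966, 289939029
Count: 5

5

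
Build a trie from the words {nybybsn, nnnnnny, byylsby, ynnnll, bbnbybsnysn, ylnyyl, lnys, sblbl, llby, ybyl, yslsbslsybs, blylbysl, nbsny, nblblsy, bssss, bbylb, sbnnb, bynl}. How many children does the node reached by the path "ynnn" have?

Follow the path "ynnn" to its node, then look at its outgoing edges.
Characters that immediately follow "ynnn" among the stored strings: {l}.
That node has 1 child edge.

1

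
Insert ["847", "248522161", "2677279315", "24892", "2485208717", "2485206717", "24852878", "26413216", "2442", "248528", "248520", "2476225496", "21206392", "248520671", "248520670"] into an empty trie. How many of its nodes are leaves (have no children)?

Leaves are exactly the stored words that no other stored word extends.
Those words: "21206392", "2442", "2476225496", "248520670", "2485206717", "2485208717", "248522161", "24852878", "24892", "26413216", "2677279315", "847"
Leaf count: 12

12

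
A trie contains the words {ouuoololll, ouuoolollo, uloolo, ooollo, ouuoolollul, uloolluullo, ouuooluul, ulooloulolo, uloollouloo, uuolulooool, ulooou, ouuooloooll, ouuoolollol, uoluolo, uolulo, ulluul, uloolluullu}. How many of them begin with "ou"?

6

Walk to "ou"; the words in its subtree are exactly those with that prefix.
Matches: "ouuoololll", "ouuoolollo", "ouuoolollol", "ouuoolollul", "ouuooloooll", "ouuooluul"
Count: 6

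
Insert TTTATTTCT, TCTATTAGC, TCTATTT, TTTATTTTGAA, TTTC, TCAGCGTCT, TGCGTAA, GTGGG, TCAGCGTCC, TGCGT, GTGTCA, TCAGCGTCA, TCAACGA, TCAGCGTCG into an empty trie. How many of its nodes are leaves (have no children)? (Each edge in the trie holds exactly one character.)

Leaves are exactly the stored words that no other stored word extends.
Those words: "GTGGG", "GTGTCA", "TCAACGA", "TCAGCGTCA", "TCAGCGTCC", "TCAGCGTCG", "TCAGCGTCT", "TCTATTAGC", "TCTATTT", "TGCGTAA", "TTTATTTCT", "TTTATTTTGAA", "TTTC"
Leaf count: 13

13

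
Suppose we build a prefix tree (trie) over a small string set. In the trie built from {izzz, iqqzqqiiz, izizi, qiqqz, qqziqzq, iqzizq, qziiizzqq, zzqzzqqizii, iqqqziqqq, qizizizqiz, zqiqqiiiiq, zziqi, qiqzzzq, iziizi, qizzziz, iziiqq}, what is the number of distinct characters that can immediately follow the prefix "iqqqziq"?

1

The children of the "iqqqziq" node are the distinct next characters among strings starting with "iqqqziq".
Distinct next characters after "iqqqziq": q.
That node has 1 child edge.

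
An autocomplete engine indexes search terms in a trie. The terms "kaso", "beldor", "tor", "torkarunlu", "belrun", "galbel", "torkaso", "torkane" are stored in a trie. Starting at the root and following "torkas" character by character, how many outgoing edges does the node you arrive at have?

1

Follow the path "torkas" to its node, then look at its outgoing edges.
Characters that immediately follow "torkas" among the stored strings: {o}.
That node has 1 child edge.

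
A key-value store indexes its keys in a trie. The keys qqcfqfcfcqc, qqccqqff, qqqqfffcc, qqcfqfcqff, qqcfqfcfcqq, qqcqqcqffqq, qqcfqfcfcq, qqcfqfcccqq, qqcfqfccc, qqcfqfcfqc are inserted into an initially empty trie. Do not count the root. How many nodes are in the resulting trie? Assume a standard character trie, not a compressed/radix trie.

41

Count nodes per top-level branch (shared prefixes stored once):
  'q'-branch (qqccqqff, qqcfqfccc, qqcfqfcccqq, qqcfqfcfcq, qqcfqfcfcqc, qqcfqfcfcqq, qqcfqfcfqc, qqcfqfcqff, qqcqqcqffqq, qqqqfffcc): 41 nodes
Sum: 41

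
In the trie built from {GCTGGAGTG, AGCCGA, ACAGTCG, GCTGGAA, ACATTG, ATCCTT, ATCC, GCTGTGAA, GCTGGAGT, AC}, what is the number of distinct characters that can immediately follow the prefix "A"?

The children of the "A" node are the distinct next characters among strings starting with "A".
Distinct next characters after "A": C, G, T.
That node has 3 child edges.

3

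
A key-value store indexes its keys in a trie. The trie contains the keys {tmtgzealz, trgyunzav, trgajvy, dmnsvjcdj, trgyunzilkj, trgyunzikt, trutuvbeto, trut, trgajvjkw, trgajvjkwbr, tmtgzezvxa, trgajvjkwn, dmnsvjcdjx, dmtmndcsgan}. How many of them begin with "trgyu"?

Traverse to the node for "trgyu", then collect every word in that subtree.
Words under "trgyu": trgyunzav, trgyunzikt, trgyunzilkj
Count: 3

3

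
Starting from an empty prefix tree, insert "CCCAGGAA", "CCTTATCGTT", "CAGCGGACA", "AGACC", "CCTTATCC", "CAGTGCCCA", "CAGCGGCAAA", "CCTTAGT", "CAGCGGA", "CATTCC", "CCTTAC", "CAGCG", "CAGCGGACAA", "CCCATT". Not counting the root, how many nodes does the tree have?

50

Count nodes per top-level branch (shared prefixes stored once):
  'A'-branch (AGACC): 5 nodes
  'C'-branch (CAGCG, CAGCGGA, CAGCGGACA, CAGCGGACAA, CAGCGGCAAA, CAGTGCCCA, CATTCC, CCCAGGAA, CCCATT, CCTTAC, CCTTAGT, CCTTATCC, CCTTATCGTT): 45 nodes
Sum: 50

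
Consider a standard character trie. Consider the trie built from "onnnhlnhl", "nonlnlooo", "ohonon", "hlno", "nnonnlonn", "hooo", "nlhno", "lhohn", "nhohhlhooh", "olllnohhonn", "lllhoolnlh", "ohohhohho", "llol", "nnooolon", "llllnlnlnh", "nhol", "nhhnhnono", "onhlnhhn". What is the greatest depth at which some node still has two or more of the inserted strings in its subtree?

Look for the deepest trie node that still has at least two words in its subtree.
e.g. "lllhoolnlh" and "llllnlnlnh" share the prefix "lll" of length 3; no pair shares a longer one.
Longest shared-prefix length: 3

3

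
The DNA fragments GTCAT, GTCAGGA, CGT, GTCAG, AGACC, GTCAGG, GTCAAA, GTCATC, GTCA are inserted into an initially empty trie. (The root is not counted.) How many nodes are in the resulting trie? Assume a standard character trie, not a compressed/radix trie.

Insert word by word; a character creates a node only if that edge doesn't already exist:
  "GTCAT" → 5 new (G, T, C, A, T)
  "GTCAGGA" → prefix "GTCA" already present; 3 new (G, G, A)
  "CGT" → 3 new (C, G, T)
  "GTCAG" → prefix "GTCAG" already present; 0 new (none)
  "AGACC" → 5 new (A, G, A, C, C)
  "GTCAGG" → prefix "GTCAGG" already present; 0 new (none)
  "GTCAAA" → prefix "GTCA" already present; 2 new (A, A)
  "GTCATC" → prefix "GTCAT" already present; 1 new (C)
  "GTCA" → prefix "GTCA" already present; 0 new (none)
Total nodes = 5 + 3 + 3 + 0 + 5 + 0 + 2 + 1 + 0 = 19

19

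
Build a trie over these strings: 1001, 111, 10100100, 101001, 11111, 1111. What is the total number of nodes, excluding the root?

Trie structure (* marks end of a word):
(root)
└─ 1
   ├─ 0
   │  ├─ 0
   │  │  └─ 1 *
   │  └─ 1
   │     └─ 0
   │        └─ 0
   │           └─ 1 *
   │              └─ 0
   │                 └─ 0 *
   └─ 1
      └─ 1 *
         └─ 1 *
            └─ 1 *
Counting every labelled node above: 14.

14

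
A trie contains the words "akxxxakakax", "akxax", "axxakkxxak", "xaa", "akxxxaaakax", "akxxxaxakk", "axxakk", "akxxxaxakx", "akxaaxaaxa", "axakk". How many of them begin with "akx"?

6

Walk to "akx"; the words in its subtree are exactly those with that prefix.
Matches: "akxaaxaaxa", "akxax", "akxxxaaakax", "akxxxakakax", "akxxxaxakk", "akxxxaxakx"
Count: 6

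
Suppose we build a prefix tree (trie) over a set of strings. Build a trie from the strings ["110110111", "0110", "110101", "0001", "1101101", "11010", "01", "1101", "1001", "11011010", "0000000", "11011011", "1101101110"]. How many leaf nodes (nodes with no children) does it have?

7

Leaves are exactly the stored words that no other stored word extends.
Those words: "0000000", "0001", "0110", "1001", "110101", "11011010", "1101101110"
Leaf count: 7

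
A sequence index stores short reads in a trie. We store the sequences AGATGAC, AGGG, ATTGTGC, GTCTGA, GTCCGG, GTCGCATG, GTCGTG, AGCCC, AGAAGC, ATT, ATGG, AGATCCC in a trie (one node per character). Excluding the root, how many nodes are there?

42

Count nodes per top-level branch (shared prefixes stored once):
  'A'-branch (AGAAGC, AGATCCC, AGATGAC, AGCCC, AGGG, ATGG, ATT, ATTGTGC): 26 nodes
  'G'-branch (GTCCGG, GTCGCATG, GTCGTG, GTCTGA): 16 nodes
Sum: 42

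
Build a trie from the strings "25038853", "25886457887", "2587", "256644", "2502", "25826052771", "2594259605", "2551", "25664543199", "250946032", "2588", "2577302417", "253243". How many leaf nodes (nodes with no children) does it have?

12

A leaf is a node with no children — equivalently, the end of a word that is not a proper prefix of any other stored word.
Those words: "2502", "25038853", "250946032", "253243", "2551", "256644", "25664543199", "2577302417", "25826052771", "2587", "25886457887", "2594259605"
Leaf count: 12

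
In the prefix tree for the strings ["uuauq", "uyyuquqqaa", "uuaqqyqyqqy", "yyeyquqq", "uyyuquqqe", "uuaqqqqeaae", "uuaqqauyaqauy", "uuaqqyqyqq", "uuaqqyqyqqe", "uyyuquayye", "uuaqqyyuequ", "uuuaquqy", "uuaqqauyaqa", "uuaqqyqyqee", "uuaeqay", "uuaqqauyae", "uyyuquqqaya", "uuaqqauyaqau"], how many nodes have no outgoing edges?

15

A leaf is a node with no children — equivalently, the end of a word that is not a proper prefix of any other stored word.
Those words: "uuaeqay", "uuaqqauyae", "uuaqqauyaqauy", "uuaqqqqeaae", "uuaqqyqyqee", "uuaqqyqyqqe", "uuaqqyqyqqy", "uuaqqyyuequ", "uuauq", "uuuaquqy", "uyyuquayye", "uyyuquqqaa", "uyyuquqqaya", "uyyuquqqe", "yyeyquqq"
Leaf count: 15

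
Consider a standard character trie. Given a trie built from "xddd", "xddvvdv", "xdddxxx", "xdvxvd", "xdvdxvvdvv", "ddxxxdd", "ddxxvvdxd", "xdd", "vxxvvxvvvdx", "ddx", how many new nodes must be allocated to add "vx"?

0

Every character of "vx" already lies on an existing path (it is a prefix of some stored word).
No new nodes are needed: 0.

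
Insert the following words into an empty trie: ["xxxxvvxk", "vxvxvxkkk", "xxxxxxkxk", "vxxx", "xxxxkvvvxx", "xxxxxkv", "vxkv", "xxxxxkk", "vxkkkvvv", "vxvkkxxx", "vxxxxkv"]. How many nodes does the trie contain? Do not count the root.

Insert word by word; a character creates a node only if that edge doesn't already exist:
  "xxxxvvxk" → 8 new (x, x, x, x, v, v, x, k)
  "vxvxvxkkk" → 9 new (v, x, v, x, v, x, k, k, k)
  "xxxxxxkxk" → prefix "xxxx" already present; 5 new (x, x, k, x, k)
  "vxxx" → prefix "vx" already present; 2 new (x, x)
  "xxxxkvvvxx" → prefix "xxxx" already present; 6 new (k, v, v, v, x, x)
  "xxxxxkv" → prefix "xxxxx" already present; 2 new (k, v)
  "vxkv" → prefix "vx" already present; 2 new (k, v)
  "xxxxxkk" → prefix "xxxxxk" already present; 1 new (k)
  "vxkkkvvv" → prefix "vxk" already present; 5 new (k, k, v, v, v)
  "vxvkkxxx" → prefix "vxv" already present; 5 new (k, k, x, x, x)
  "vxxxxkv" → prefix "vxxx" already present; 3 new (x, k, v)
Total nodes = 8 + 9 + 5 + 2 + 6 + 2 + 2 + 1 + 5 + 5 + 3 = 48

48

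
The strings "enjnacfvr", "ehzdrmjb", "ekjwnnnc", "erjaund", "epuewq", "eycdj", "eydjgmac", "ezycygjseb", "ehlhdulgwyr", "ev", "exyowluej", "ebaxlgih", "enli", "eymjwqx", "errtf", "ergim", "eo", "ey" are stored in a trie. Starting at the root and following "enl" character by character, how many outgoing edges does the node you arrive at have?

1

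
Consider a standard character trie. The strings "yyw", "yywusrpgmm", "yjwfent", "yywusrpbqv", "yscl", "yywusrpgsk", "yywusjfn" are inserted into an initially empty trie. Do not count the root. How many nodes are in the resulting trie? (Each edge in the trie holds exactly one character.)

Insert word by word; a character creates a node only if that edge doesn't already exist:
  "yyw" → 3 new (y, y, w)
  "yywusrpgmm" → prefix "yyw" already present; 7 new (u, s, r, p, g, m, m)
  "yjwfent" → prefix "y" already present; 6 new (j, w, f, e, n, t)
  "yywusrpbqv" → prefix "yywusrp" already present; 3 new (b, q, v)
  "yscl" → prefix "y" already present; 3 new (s, c, l)
  "yywusrpgsk" → prefix "yywusrpg" already present; 2 new (s, k)
  "yywusjfn" → prefix "yywus" already present; 3 new (j, f, n)
Total nodes = 3 + 7 + 6 + 3 + 3 + 2 + 3 = 27

27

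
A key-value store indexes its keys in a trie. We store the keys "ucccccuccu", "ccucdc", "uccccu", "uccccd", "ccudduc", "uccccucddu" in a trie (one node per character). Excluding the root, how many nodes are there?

For each word, the new-node count is its length minus the longest prefix already in the trie:
  "ucccccuccu" → 10 new (u, c, c, c, c, c, u, c, c, u)
  "ccucdc" → 6 new (c, c, u, c, d, c)
  "uccccu" → prefix "ucccc" already present; 1 new (u)
  "uccccd" → prefix "ucccc" already present; 1 new (d)
  "ccudduc" → prefix "ccu" already present; 4 new (d, d, u, c)
  "uccccucddu" → prefix "uccccu" already present; 4 new (c, d, d, u)
Total nodes = 10 + 6 + 1 + 1 + 4 + 4 = 26

26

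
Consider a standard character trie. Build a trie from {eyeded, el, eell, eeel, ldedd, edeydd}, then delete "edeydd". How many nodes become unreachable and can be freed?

Walk "edeydd" from the leaf back toward the root, removing each node that no remaining word uses.
The suffix "deydd" (5 nodes) is used only by "edeydd"; the node for "e" still has the child "y", so pruning stops there.
Nodes removed: 5

5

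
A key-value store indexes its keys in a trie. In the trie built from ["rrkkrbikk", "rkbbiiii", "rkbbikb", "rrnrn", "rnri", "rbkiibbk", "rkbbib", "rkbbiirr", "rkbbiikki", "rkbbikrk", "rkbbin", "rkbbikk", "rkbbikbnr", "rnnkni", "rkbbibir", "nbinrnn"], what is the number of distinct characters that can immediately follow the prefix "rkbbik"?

Walk "rkbbik" from the root, arriving at one node.
Distinct next characters after "rkbbik": b, k, r.
That node has 3 child edges.

3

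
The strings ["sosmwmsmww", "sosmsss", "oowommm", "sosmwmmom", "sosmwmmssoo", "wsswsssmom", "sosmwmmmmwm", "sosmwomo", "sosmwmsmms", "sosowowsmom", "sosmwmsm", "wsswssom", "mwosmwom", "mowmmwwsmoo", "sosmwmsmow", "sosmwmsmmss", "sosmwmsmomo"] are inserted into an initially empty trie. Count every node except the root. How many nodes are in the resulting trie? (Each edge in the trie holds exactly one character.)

Trace insertions, counting only characters that open a new branch:
  "sosmwmsmww" → 10 new (s, o, s, m, w, m, s, m, w, w)
  "sosmsss" → prefix "sosm" already present; 3 new (s, s, s)
  "oowommm" → 7 new (o, o, w, o, m, m, m)
  "sosmwmmom" → prefix "sosmwm" already present; 3 new (m, o, m)
  "sosmwmmssoo" → prefix "sosmwmm" already present; 4 new (s, s, o, o)
  "wsswsssmom" → 10 new (w, s, s, w, s, s, s, m, o, m)
  "sosmwmmmmwm" → prefix "sosmwmm" already present; 4 new (m, m, w, m)
  "sosmwomo" → prefix "sosmw" already present; 3 new (o, m, o)
  "sosmwmsmms" → prefix "sosmwmsm" already present; 2 new (m, s)
  "sosowowsmom" → prefix "sos" already present; 8 new (o, w, o, w, s, m, o, m)
  "sosmwmsm" → prefix "sosmwmsm" already present; 0 new (none)
  "wsswssom" → prefix "wsswss" already present; 2 new (o, m)
  "mwosmwom" → 8 new (m, w, o, s, m, w, o, m)
  "mowmmwwsmoo" → prefix "m" already present; 10 new (o, w, m, m, w, w, s, m, o, o)
  "sosmwmsmow" → prefix "sosmwmsm" already present; 2 new (o, w)
  "sosmwmsmmss" → prefix "sosmwmsmms" already present; 1 new (s)
  "sosmwmsmomo" → prefix "sosmwmsmo" already present; 2 new (m, o)
Total nodes = 10 + 3 + 7 + 3 + 4 + 10 + 4 + 3 + 2 + 8 + 0 + 2 + 8 + 10 + 2 + 1 + 2 = 79

79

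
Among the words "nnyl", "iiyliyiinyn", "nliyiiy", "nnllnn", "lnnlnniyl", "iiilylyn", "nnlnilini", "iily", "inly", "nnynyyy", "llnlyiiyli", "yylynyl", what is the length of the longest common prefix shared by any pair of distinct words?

3

Look for the deepest trie node that still has at least two words in its subtree.
e.g. "nnllnn" and "nnlnilini" share the prefix "nnl" of length 3; no pair shares a longer one.
Longest shared-prefix length: 3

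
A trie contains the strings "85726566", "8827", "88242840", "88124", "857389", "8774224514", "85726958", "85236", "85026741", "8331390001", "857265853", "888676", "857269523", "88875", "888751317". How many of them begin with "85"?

7

Walk to "85"; the words in its subtree are exactly those with that prefix.
Matches: "85026741", "85236", "85726566", "857265853", "857269523", "85726958", "857389"
Count: 7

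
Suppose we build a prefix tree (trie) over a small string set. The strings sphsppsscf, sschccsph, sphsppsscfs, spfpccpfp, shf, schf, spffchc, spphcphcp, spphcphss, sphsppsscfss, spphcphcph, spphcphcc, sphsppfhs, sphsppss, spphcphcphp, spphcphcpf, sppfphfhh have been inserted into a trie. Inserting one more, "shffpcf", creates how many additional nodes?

4

Walking "shffpcf" from the root, the first 3 characters ("shf") follow existing edges; "f" is the first miss.
So 7 − 3 = 4 new nodes.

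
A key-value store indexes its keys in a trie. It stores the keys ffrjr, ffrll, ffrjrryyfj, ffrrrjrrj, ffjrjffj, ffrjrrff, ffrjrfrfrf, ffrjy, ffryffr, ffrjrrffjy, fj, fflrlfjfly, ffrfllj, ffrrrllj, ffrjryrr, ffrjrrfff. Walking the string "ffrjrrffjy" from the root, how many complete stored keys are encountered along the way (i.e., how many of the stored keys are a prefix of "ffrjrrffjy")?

3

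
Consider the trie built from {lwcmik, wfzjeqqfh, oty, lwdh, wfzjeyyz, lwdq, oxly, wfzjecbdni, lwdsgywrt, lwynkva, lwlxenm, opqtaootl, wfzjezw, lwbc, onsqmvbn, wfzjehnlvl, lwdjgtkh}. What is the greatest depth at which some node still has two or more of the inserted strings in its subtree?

5

The deepest shared node is where two words last agree before diverging.
"wfzjecbdni" and "wfzjehnlvl" agree on "wfzje" (5 characters) before diverging; nothing deeper is shared.
Longest shared-prefix length: 5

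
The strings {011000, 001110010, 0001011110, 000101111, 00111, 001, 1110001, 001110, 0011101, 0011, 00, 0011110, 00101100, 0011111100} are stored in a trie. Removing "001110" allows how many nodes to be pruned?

0

Walk "001110" from the leaf back toward the root, removing each node that no remaining word uses.
Every node on "001110" is still needed (e.g. by "001110010"), so nothing is freed.
Nodes removed: 0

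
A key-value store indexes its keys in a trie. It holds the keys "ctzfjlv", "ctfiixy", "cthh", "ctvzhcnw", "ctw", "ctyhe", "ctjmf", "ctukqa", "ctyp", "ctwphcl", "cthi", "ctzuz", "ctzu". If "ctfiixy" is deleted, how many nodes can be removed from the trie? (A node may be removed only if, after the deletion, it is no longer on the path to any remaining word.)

5

A node on "ctfiixy"'s path can go only if nothing else ends at it or branches off below it.
The suffix "fiixy" (5 nodes) is used only by "ctfiixy"; the node for "ct" still has the child "z", so pruning stops there.
Nodes removed: 5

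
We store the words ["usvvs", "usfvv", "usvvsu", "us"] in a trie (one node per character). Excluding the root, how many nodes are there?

9

For each word, the new-node count is its length minus the longest prefix already in the trie:
  "usvvs" → 5 new (u, s, v, v, s)
  "usfvv" → prefix "us" already present; 3 new (f, v, v)
  "usvvsu" → prefix "usvvs" already present; 1 new (u)
  "us" → prefix "us" already present; 0 new (none)
Total nodes = 5 + 3 + 1 + 0 = 9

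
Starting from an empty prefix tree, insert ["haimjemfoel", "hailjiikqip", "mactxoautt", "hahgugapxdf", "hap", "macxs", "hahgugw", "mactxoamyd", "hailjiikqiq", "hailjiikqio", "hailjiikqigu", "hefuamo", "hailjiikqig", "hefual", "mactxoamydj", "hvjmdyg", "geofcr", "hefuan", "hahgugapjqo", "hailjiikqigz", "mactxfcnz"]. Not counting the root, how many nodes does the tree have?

78

Insert word by word; a character creates a node only if that edge doesn't already exist:
  "haimjemfoel" → 11 new (h, a, i, m, j, e, m, f, o, e, l)
  "hailjiikqip" → prefix "hai" already present; 8 new (l, j, i, i, k, q, i, p)
  "mactxoautt" → 10 new (m, a, c, t, x, o, a, u, t, t)
  "hahgugapxdf" → prefix "ha" already present; 9 new (h, g, u, g, a, p, x, d, f)
  "hap" → prefix "ha" already present; 1 new (p)
  "macxs" → prefix "mac" already present; 2 new (x, s)
  "hahgugw" → prefix "hahgug" already present; 1 new (w)
  "mactxoamyd" → prefix "mactxoa" already present; 3 new (m, y, d)
  "hailjiikqiq" → prefix "hailjiikqi" already present; 1 new (q)
  "hailjiikqio" → prefix "hailjiikqi" already present; 1 new (o)
  "hailjiikqigu" → prefix "hailjiikqi" already present; 2 new (g, u)
  "hefuamo" → prefix "h" already present; 6 new (e, f, u, a, m, o)
  "hailjiikqig" → prefix "hailjiikqig" already present; 0 new (none)
  "hefual" → prefix "hefua" already present; 1 new (l)
  "mactxoamydj" → prefix "mactxoamyd" already present; 1 new (j)
  "hvjmdyg" → prefix "h" already present; 6 new (v, j, m, d, y, g)
  "geofcr" → 6 new (g, e, o, f, c, r)
  "hefuan" → prefix "hefua" already present; 1 new (n)
  "hahgugapjqo" → prefix "hahgugap" already present; 3 new (j, q, o)
  "hailjiikqigz" → prefix "hailjiikqig" already present; 1 new (z)
  "mactxfcnz" → prefix "mactx" already present; 4 new (f, c, n, z)
Total nodes = 11 + 8 + 10 + 9 + 1 + 2 + 1 + 3 + 1 + 1 + 2 + 6 + 0 + 1 + 1 + 6 + 6 + 1 + 3 + 1 + 4 = 78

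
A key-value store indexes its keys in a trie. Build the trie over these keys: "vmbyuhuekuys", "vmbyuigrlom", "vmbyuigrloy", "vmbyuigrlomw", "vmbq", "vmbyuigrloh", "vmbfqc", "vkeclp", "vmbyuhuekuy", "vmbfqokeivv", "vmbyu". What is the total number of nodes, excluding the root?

Trace insertions, counting only characters that open a new branch:
  "vmbyuhuekuys" → 12 new (v, m, b, y, u, h, u, e, k, u, y, s)
  "vmbyuigrlom" → prefix "vmbyu" already present; 6 new (i, g, r, l, o, m)
  "vmbyuigrloy" → prefix "vmbyuigrlo" already present; 1 new (y)
  "vmbyuigrlomw" → prefix "vmbyuigrlom" already present; 1 new (w)
  "vmbq" → prefix "vmb" already present; 1 new (q)
  "vmbyuigrloh" → prefix "vmbyuigrlo" already present; 1 new (h)
  "vmbfqc" → prefix "vmb" already present; 3 new (f, q, c)
  "vkeclp" → prefix "v" already present; 5 new (k, e, c, l, p)
  "vmbyuhuekuy" → prefix "vmbyuhuekuy" already present; 0 new (none)
  "vmbfqokeivv" → prefix "vmbfq" already present; 6 new (o, k, e, i, v, v)
  "vmbyu" → prefix "vmbyu" already present; 0 new (none)
Total nodes = 12 + 6 + 1 + 1 + 1 + 1 + 3 + 5 + 0 + 6 + 0 = 36

36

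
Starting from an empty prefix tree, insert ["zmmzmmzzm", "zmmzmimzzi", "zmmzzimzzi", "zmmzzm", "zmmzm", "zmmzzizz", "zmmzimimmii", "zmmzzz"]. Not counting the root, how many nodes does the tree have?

Count nodes per top-level branch (shared prefixes stored once):
  'z'-branch (zmmzimimmii, zmmzm, zmmzmimzzi, zmmzmmzzm, zmmzzimzzi, zmmzzizz, zmmzzm, zmmzzz): 31 nodes
Sum: 31

31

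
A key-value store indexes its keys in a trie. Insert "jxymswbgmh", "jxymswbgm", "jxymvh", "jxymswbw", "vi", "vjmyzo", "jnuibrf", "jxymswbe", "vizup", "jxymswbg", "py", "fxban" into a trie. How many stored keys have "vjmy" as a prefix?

1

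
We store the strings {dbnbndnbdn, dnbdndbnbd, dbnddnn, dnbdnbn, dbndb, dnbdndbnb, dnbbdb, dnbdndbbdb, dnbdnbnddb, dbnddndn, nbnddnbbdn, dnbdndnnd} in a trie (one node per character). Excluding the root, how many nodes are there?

Trace insertions, counting only characters that open a new branch:
  "dbnbndnbdn" → 10 new (d, b, n, b, n, d, n, b, d, n)
  "dnbdndbnbd" → prefix "d" already present; 9 new (n, b, d, n, d, b, n, b, d)
  "dbnddnn" → prefix "dbn" already present; 4 new (d, d, n, n)
  "dnbdnbn" → prefix "dnbdn" already present; 2 new (b, n)
  "dbndb" → prefix "dbnd" already present; 1 new (b)
  "dnbdndbnb" → prefix "dnbdndbnb" already present; 0 new (none)
  "dnbbdb" → prefix "dnb" already present; 3 new (b, d, b)
  "dnbdndbbdb" → prefix "dnbdndb" already present; 3 new (b, d, b)
  "dnbdnbnddb" → prefix "dnbdnbn" already present; 3 new (d, d, b)
  "dbnddndn" → prefix "dbnddn" already present; 2 new (d, n)
  "nbnddnbbdn" → 10 new (n, b, n, d, d, n, b, b, d, n)
  "dnbdndnnd" → prefix "dnbdnd" already present; 3 new (n, n, d)
Total nodes = 10 + 9 + 4 + 2 + 1 + 0 + 3 + 3 + 3 + 2 + 10 + 3 = 50

50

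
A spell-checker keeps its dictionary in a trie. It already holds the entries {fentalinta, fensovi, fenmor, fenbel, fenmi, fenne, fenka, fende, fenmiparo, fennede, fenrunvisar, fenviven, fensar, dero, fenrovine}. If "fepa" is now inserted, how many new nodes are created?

2

The longest prefix of "fepa" already in the trie is "fe" (length 2).
So 4 − 2 = 2 new nodes.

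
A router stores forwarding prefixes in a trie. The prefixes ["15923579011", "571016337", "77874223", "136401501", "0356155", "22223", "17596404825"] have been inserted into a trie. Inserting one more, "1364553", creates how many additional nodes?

"1364" is already a path in the trie; the remaining "553" must be added.
So 7 − 4 = 3 new nodes.

3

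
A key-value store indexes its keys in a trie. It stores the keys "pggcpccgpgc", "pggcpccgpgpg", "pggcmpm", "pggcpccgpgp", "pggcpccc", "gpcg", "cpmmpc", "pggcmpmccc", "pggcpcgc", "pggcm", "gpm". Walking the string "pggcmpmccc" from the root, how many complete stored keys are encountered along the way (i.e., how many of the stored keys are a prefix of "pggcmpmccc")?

3

Traverse "pggcmpmccc" character by character; count nodes along the way that are marked as word ends.
Prefixes of the query that are stored words: "pggcm", "pggcmpm", "pggcmpmccc"
Count: 3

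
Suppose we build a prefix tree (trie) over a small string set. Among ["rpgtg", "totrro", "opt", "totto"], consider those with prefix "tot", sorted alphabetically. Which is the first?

DFS of the "tot" subtree visits, in order: "totrro", "totto"
The 1st is totrro.

totrro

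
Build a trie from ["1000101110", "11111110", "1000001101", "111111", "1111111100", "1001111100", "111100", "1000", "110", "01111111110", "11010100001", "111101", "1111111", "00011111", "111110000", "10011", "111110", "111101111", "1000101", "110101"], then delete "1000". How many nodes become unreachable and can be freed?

0

A node on "1000"'s path can go only if nothing else ends at it or branches off below it.
Every node on "1000" is still needed (e.g. by "1000101110"), so nothing is freed.
Nodes removed: 0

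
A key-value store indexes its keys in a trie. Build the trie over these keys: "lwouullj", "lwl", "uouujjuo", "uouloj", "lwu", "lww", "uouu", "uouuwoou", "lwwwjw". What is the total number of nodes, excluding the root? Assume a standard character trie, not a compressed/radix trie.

29

Insert word by word; a character creates a node only if that edge doesn't already exist:
  "lwouullj" → 8 new (l, w, o, u, u, l, l, j)
  "lwl" → prefix "lw" already present; 1 new (l)
  "uouujjuo" → 8 new (u, o, u, u, j, j, u, o)
  "uouloj" → prefix "uou" already present; 3 new (l, o, j)
  "lwu" → prefix "lw" already present; 1 new (u)
  "lww" → prefix "lw" already present; 1 new (w)
  "uouu" → prefix "uouu" already present; 0 new (none)
  "uouuwoou" → prefix "uouu" already present; 4 new (w, o, o, u)
  "lwwwjw" → prefix "lww" already present; 3 new (w, j, w)
Total nodes = 8 + 1 + 8 + 3 + 1 + 1 + 0 + 4 + 3 = 29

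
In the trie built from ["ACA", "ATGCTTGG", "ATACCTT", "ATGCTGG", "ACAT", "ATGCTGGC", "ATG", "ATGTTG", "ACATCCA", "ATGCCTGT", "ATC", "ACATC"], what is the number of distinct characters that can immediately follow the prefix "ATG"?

The children of the "ATG" node are the distinct next characters among strings starting with "ATG".
Characters that immediately follow "ATG" among the stored strings: {C, T}.
That node has 2 child edges.

2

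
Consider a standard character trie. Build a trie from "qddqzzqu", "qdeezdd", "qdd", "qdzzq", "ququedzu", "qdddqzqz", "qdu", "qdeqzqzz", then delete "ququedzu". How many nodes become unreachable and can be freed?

7

After clearing the end-marker at "ququedzu", prune upward until reaching a node still needed by another word.
The suffix "uquedzu" (7 nodes) is used only by "ququedzu"; the node for "q" still has the child "d", so pruning stops there.
Nodes removed: 7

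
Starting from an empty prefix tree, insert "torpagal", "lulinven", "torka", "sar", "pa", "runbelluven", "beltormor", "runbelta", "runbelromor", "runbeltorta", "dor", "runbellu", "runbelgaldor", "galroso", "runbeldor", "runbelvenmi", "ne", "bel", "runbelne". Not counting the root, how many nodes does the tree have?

For each word, the new-node count is its length minus the longest prefix already in the trie:
  "torpagal" → 8 new (t, o, r, p, a, g, a, l)
  "lulinven" → 8 new (l, u, l, i, n, v, e, n)
  "torka" → prefix "tor" already present; 2 new (k, a)
  "sar" → 3 new (s, a, r)
  "pa" → 2 new (p, a)
  "runbelluven" → 11 new (r, u, n, b, e, l, l, u, v, e, n)
  "beltormor" → 9 new (b, e, l, t, o, r, m, o, r)
  "runbelta" → prefix "runbel" already present; 2 new (t, a)
  "runbelromor" → prefix "runbel" already present; 5 new (r, o, m, o, r)
  "runbeltorta" → prefix "runbelt" already present; 4 new (o, r, t, a)
  "dor" → 3 new (d, o, r)
  "runbellu" → prefix "runbellu" already present; 0 new (none)
  "runbelgaldor" → prefix "runbel" already present; 6 new (g, a, l, d, o, r)
  "galroso" → 7 new (g, a, l, r, o, s, o)
  "runbeldor" → prefix "runbel" already present; 3 new (d, o, r)
  "runbelvenmi" → prefix "runbel" already present; 5 new (v, e, n, m, i)
  "ne" → 2 new (n, e)
  "bel" → prefix "bel" already present; 0 new (none)
  "runbelne" → prefix "runbel" already present; 2 new (n, e)
Total nodes = 8 + 8 + 2 + 3 + 2 + 11 + 9 + 2 + 5 + 4 + 3 + 0 + 6 + 7 + 3 + 5 + 2 + 0 + 2 = 82

82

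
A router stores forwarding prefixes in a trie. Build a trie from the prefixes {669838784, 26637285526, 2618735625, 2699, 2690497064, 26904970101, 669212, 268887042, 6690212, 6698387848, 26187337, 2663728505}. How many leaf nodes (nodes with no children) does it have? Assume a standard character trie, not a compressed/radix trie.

11

Leaves are exactly the stored words that no other stored word extends.
Those words: "26187337", "2618735625", "2663728505", "26637285526", "268887042", "26904970101", "2690497064", "2699", "6690212", "669212", "6698387848"
Leaf count: 11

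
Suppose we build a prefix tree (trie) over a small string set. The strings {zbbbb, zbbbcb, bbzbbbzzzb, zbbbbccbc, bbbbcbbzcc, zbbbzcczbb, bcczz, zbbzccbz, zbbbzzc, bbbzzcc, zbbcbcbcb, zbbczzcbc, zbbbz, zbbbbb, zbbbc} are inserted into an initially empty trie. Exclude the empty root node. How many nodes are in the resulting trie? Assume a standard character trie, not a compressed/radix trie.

Insert word by word; a character creates a node only if that edge doesn't already exist:
  "zbbbb" → 5 new (z, b, b, b, b)
  "zbbbcb" → prefix "zbbb" already present; 2 new (c, b)
  "bbzbbbzzzb" → 10 new (b, b, z, b, b, b, z, z, z, b)
  "zbbbbccbc" → prefix "zbbbb" already present; 4 new (c, c, b, c)
  "bbbbcbbzcc" → prefix "bb" already present; 8 new (b, b, c, b, b, z, c, c)
  "zbbbzcczbb" → prefix "zbbb" already present; 6 new (z, c, c, z, b, b)
  "bcczz" → prefix "b" already present; 4 new (c, c, z, z)
  "zbbzccbz" → prefix "zbb" already present; 5 new (z, c, c, b, z)
  "zbbbzzc" → prefix "zbbbz" already present; 2 new (z, c)
  "bbbzzcc" → prefix "bbb" already present; 4 new (z, z, c, c)
  "zbbcbcbcb" → prefix "zbb" already present; 6 new (c, b, c, b, c, b)
  "zbbczzcbc" → prefix "zbbc" already present; 5 new (z, z, c, b, c)
  "zbbbz" → prefix "zbbbz" already present; 0 new (none)
  "zbbbbb" → prefix "zbbbb" already present; 1 new (b)
  "zbbbc" → prefix "zbbbc" already present; 0 new (none)
Total nodes = 5 + 2 + 10 + 4 + 8 + 6 + 4 + 5 + 2 + 4 + 6 + 5 + 0 + 1 + 0 = 62

62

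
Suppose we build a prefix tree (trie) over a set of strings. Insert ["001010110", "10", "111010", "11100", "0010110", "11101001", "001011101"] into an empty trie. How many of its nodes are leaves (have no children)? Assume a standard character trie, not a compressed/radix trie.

A leaf is a node with no children — equivalently, the end of a word that is not a proper prefix of any other stored word.
Those words: "001010110", "0010110", "001011101", "10", "11100", "11101001"
Leaf count: 6

6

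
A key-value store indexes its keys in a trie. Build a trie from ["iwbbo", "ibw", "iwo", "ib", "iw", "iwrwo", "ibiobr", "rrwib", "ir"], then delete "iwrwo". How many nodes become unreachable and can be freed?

A node on "iwrwo"'s path can go only if nothing else ends at it or branches off below it.
The suffix "rwo" (3 nodes) is used only by "iwrwo"; the node for "iw" still has the child "b", so pruning stops there.
Nodes removed: 3

3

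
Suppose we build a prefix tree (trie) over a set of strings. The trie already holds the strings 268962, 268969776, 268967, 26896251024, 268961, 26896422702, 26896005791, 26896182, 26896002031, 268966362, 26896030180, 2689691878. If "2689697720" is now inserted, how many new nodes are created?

"26896977" is already a path in the trie; the remaining "20" must be added.
New nodes needed: |"2689697720"| − 8 = 10 − 8 = 2.

2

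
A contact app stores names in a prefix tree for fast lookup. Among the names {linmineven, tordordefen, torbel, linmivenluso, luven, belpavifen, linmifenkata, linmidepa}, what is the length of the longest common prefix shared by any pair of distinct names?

Equivalently: take the maximum, over all pairs, of their longest common prefix length.
"linmidepa" and "linmifenkata" agree on "linmi" (5 characters) before diverging; nothing deeper is shared.
Longest shared-prefix length: 5

5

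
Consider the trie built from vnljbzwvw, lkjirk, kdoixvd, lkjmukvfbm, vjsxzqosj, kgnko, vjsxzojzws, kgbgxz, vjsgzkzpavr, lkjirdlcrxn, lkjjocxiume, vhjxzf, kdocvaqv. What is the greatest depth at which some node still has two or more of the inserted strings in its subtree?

5

Look for the deepest trie node that still has at least two words in its subtree.
e.g. "lkjirdlcrxn" and "lkjirk" share the prefix "lkjir" of length 5; no pair shares a longer one.
Longest shared-prefix length: 5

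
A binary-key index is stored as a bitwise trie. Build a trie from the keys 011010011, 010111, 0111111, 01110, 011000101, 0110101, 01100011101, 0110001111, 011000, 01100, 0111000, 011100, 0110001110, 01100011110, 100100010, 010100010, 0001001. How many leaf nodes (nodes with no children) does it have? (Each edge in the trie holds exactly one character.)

11

A leaf is a node with no children — equivalently, the end of a word that is not a proper prefix of any other stored word.
Those words: "0001001", "010100010", "010111", "011000101", "01100011101", "01100011110", "011010011", "0110101", "0111000", "0111111", "100100010"
Leaf count: 11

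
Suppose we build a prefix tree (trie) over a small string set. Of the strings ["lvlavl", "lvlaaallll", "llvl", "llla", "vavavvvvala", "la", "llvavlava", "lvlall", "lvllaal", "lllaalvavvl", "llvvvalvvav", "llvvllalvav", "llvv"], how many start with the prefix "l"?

12

Traverse to the node for "l", then collect every word in that subtree.
Matches: "la", "llla", "lllaalvavvl", "llvavlava", "llvl", "llvv", "llvvllalvav", "llvvvalvvav", "lvlaaallll", "lvlall", "lvlavl", "lvllaal"
Count: 12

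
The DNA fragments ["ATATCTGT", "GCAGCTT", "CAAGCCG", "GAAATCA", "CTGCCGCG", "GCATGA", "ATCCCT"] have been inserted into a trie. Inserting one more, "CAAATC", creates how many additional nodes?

"CAA" is already a path in the trie; the remaining "ATC" must be added.
So 6 − 3 = 3 new nodes.

3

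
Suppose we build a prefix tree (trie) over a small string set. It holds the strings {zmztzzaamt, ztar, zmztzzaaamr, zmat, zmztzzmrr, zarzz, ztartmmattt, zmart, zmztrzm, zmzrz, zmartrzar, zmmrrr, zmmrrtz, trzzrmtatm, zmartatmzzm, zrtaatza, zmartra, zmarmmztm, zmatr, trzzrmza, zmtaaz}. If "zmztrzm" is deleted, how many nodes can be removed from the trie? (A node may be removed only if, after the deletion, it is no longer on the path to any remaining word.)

3

Walk "zmztrzm" from the leaf back toward the root, removing each node that no remaining word uses.
The suffix "rzm" (3 nodes) is used only by "zmztrzm"; the node for "zmzt" still has the child "z", so pruning stops there.
Nodes removed: 3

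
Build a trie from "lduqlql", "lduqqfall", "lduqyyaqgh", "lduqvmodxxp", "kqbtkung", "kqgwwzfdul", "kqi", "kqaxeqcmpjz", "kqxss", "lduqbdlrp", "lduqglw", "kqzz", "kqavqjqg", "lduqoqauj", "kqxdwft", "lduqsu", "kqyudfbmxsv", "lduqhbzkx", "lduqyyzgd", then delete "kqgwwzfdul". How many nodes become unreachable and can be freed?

8

Walk "kqgwwzfdul" from the leaf back toward the root, removing each node that no remaining word uses.
The suffix "gwwzfdul" (8 nodes) is used only by "kqgwwzfdul"; the node for "kq" still has the child "b", so pruning stops there.
Nodes removed: 8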